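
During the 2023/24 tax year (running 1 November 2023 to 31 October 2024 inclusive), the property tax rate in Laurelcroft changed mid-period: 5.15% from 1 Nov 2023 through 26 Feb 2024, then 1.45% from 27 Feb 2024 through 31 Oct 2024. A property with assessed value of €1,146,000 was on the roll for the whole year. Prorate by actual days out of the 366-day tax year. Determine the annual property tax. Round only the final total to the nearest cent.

1 Nov 2023 – 26 Feb 2024: 118 days at 5.15% → €1,146,000 × 5.15% × 118/366 = €19,027.9836
27 Feb – 31 Oct 2024: 248 days at 1.45% → €1,146,000 × 1.45% × 248/366 = €11,259.6066
Total = €30,287.5902

€30,287.59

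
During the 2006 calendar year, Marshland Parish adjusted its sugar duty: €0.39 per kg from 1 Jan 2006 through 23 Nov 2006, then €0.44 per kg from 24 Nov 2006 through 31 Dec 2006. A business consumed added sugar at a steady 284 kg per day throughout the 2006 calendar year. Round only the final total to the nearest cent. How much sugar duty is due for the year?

€40,967.00

1 Jan – 23 Nov 2006: 327 days × 284 kg/day = 92,868 kg at €0.39/kg → €36,218.52
24 Nov – 31 Dec 2006: 38 days × 284 kg/day = 10,792 kg at €0.44/kg → €4,748.48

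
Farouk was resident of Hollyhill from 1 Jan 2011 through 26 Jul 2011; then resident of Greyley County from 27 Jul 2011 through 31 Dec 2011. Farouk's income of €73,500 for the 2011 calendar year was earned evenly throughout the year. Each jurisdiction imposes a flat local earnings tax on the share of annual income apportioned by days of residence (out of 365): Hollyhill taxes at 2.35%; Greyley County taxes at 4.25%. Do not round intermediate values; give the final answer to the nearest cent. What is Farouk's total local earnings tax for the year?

Hollyhill, 1 Jan – 26 Jul 2011: 207 days → €73,500 × 2.35% × 207/365 = €979.5637
Greyley County, 27 Jul – 31 Dec 2011: 158 days → €73,500 × 4.25% × 158/365 = €1,352.1986
Total = €2,331.7623

€2,331.76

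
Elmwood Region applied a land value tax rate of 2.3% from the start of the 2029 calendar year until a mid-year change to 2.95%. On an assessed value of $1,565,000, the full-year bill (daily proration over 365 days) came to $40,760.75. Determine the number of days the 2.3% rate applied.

194 days

Let d = days at the first rate; then 365 − d days at the second rate.
$1,565,000 × [2.3%·d + 2.95%·(365−d)] / 365 = $40,760.75
Solving gives d = 194, so the new rate took effect on July 14, 2029.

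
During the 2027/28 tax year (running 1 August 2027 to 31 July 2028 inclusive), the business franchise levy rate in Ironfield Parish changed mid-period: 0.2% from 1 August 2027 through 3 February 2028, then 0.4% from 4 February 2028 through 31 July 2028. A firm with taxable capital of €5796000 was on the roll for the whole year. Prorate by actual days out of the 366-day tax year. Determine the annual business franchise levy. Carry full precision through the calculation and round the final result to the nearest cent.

1 August 2027 – 3 February 2028: 187 days at 0.2% → €5796000 × 0.2% × 187/366 = €5922.6885
4 February – 31 July 2028: 179 days at 0.4% → €5796000 × 0.4% × 179/366 = €11338.6230
Total = €17261.3115

€17261.31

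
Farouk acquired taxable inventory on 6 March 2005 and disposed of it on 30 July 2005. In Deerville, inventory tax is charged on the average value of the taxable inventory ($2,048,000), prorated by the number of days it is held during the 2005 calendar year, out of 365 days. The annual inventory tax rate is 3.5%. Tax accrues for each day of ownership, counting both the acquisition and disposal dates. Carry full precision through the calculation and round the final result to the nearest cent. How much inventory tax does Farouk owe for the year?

Days held (6 March – 30 July 2005): 147 out of 365
Tax = $2,048,000 × 3.5% × 147/365 = $28,868.3836

$28,868.38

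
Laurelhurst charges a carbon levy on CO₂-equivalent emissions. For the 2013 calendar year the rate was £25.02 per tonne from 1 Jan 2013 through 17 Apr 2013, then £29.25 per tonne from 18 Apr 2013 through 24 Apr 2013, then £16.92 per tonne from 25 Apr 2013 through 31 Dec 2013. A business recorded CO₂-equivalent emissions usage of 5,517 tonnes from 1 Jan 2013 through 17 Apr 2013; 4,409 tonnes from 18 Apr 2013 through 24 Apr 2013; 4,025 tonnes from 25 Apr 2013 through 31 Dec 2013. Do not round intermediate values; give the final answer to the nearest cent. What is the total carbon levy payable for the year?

1 Jan – 17 Apr 2013: 5,517 tonnes at £25.02/tonne → £138,035.34
18 Apr – 24 Apr 2013: 4,409 tonnes at £29.25/tonne → £128,963.25
25 Apr – 31 Dec 2013: 4,025 tonnes at £16.92/tonne → £68,103.00

£335,101.59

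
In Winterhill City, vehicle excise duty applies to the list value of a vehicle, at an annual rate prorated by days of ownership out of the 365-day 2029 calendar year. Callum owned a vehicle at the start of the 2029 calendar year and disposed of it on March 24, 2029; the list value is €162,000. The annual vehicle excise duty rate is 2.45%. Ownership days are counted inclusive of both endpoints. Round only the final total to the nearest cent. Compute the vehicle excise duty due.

€902.54

Days held (January 1 – March 24, 2029): 83 out of 365
Tax = €162,000 × 2.45% × 83/365 = €902.5397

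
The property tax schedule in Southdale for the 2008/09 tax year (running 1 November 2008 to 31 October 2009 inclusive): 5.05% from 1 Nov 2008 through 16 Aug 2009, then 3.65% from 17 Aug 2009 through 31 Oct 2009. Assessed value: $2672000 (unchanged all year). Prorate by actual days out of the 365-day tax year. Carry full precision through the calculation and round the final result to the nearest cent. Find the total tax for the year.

$127146.94

1 Nov 2008 – 16 Aug 2009: 289 days at 5.05% → $2672000 × 5.05% × 289/365 = $106839.7370
17 Aug – 31 Oct 2009: 76 days at 3.65% → $2672000 × 3.65% × 76/365 = $20307.2000
Total = $127146.9370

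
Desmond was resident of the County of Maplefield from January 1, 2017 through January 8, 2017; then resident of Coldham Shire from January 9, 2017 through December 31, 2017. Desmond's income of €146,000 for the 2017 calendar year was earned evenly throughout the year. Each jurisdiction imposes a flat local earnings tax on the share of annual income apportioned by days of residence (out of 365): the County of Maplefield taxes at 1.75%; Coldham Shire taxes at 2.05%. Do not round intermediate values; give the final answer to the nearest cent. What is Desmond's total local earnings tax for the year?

€2,983.40

The County of Maplefield, January 1 – January 8, 2017: 8 days → €146,000 × 1.75% × 8/365 = €56.0000
Coldham Shire, January 9 – December 31, 2017: 357 days → €146,000 × 2.05% × 357/365 = €2,927.4000
Total = €2,983.4000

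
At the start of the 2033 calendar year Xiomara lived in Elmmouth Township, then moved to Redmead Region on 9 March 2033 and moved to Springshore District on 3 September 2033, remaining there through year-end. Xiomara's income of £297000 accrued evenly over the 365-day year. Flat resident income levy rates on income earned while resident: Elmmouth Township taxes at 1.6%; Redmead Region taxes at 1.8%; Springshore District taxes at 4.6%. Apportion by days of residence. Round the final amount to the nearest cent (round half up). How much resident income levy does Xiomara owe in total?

Elmmouth Township, 1 January – 8 March 2033: 67 days → £297000 × 1.6% × 67/365 = £872.2849
Redmead Region, 9 March – 2 September 2033: 178 days → £297000 × 1.8% × 178/365 = £2607.0904
Springshore District, 3 September – 31 December 2033: 120 days → £297000 × 4.6% × 120/365 = £4491.6164
Total = £7970.9918

£7970.99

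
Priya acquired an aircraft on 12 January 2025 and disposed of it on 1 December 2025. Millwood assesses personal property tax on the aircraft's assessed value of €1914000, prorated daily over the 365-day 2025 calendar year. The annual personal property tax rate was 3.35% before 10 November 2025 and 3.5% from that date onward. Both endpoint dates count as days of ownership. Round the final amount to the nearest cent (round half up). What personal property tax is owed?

12 January – 9 November 2025: 302 days at 3.35% → €1914000 × 3.35% × 302/365 = €53051.8849
10 November – 1 December 2025: 22 days at 3.5% → €1914000 × 3.5% × 22/365 = €4037.7534
Total = €57089.6384

€57089.64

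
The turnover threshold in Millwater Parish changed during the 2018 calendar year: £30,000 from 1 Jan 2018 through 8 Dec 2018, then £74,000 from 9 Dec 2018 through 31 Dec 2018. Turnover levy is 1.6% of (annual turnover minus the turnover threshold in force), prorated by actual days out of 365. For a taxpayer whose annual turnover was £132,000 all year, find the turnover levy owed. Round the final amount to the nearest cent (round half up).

1 Jan – 8 Dec 2018: 342 days, exemption £30,000 → (£132,000 − £30,000) × 1.6% × 342/365 = £1,529.1616
9 Dec – 31 Dec 2018: 23 days, exemption £74,000 → (£132,000 − £74,000) × 1.6% × 23/365 = £58.4767
Total = £1,587.6384

£1,587.64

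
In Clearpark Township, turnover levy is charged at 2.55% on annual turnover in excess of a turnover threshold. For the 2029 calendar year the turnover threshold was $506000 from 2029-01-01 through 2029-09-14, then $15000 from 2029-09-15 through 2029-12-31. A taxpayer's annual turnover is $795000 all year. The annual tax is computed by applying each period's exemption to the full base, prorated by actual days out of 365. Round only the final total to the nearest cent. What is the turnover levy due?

2029-01-01 to 2029-09-14: 257 days, exemption $506000 → ($795000 − $506000) × 2.55% × 257/365 = $5188.9356
2029-09-15 to 2029-12-31: 108 days, exemption $15000 → ($795000 − $15000) × 2.55% × 108/365 = $5885.2603
Total = $11074.1959

$11074.20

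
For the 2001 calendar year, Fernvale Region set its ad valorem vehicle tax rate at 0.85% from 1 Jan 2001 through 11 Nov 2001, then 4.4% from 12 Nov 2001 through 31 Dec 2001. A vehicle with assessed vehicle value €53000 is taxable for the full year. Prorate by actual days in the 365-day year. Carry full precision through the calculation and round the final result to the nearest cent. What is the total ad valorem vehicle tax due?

1 Jan – 11 Nov 2001: 315 days at 0.85% → €53000 × 0.85% × 315/365 = €388.7877
12 Nov – 31 Dec 2001: 50 days at 4.4% → €53000 × 4.4% × 50/365 = €319.4521
Total = €708.2397

€708.24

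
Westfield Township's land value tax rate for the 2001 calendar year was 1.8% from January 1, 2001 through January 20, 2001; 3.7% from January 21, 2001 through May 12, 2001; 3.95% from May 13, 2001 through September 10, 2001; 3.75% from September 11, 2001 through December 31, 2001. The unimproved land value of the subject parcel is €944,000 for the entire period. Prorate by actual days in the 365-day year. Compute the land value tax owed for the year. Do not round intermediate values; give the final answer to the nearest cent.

€34,872.39

January 1 – January 20, 2001: 20 days at 1.8% → €944,000 × 1.8% × 20/365 = €931.0685
January 21 – May 12, 2001: 112 days at 3.7% → €944,000 × 3.7% × 112/365 = €10,717.6329
May 13 – September 10, 2001: 121 days at 3.95% → €944,000 × 3.95% × 121/365 = €12,361.2274
September 11 – December 31, 2001: 112 days at 3.75% → €944,000 × 3.75% × 112/365 = €10,862.4658
Total = €34,872.3945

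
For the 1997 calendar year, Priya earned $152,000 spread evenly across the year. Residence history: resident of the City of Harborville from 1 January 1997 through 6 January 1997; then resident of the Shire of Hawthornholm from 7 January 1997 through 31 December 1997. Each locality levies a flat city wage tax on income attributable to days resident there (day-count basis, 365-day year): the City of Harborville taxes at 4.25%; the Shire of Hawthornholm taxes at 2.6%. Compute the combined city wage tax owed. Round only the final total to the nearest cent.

The City of Harborville, 1 January – 6 January 1997: 6 days → $152,000 × 4.25% × 6/365 = $106.1918
The Shire of Hawthornholm, 7 January – 31 December 1997: 359 days → $152,000 × 2.6% × 359/365 = $3,887.0356
Total = $3,993.2274

$3,993.23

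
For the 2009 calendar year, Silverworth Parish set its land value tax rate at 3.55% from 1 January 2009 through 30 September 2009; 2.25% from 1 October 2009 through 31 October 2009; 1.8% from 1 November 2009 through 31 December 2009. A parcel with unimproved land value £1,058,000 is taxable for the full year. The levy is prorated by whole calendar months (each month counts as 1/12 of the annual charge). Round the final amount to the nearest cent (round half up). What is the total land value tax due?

£33,327.00

1 January – 30 September 2009: 9 months at 3.55% → £1,058,000 × 3.55% × 9/12 = £28,169.2500
1 October – 31 October 2009: 1 month at 2.25% → £1,058,000 × 2.25% × 1/12 = £1,983.7500
1 November – 31 December 2009: 2 months at 1.8% → £1,058,000 × 1.8% × 2/12 = £3,174.0000
Total = £33,327.0000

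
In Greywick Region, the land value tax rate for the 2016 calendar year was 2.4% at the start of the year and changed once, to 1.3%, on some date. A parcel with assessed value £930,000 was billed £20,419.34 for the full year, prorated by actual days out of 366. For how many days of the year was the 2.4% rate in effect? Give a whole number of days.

298 days

Let d = days at the first rate; then 366 − d days at the second rate.
£930,000 × [2.4%·d + 1.3%·(366−d)] / 366 = £20,419.34
Solving gives d = 298, so the new rate took effect on 25 October 2016.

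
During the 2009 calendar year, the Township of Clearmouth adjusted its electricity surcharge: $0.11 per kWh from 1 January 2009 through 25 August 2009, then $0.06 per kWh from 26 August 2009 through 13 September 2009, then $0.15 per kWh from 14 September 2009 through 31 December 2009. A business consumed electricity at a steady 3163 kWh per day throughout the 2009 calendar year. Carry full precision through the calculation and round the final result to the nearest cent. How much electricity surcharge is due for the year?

$137780.28

1 January – 25 August 2009: 237 days × 3163 kWh/day = 749,631 kWh at $0.11/kWh → $82459.41
26 August – 13 September 2009: 19 days × 3163 kWh/day = 60,097 kWh at $0.06/kWh → $3605.82
14 September – 31 December 2009: 109 days × 3163 kWh/day = 344,767 kWh at $0.15/kWh → $51715.05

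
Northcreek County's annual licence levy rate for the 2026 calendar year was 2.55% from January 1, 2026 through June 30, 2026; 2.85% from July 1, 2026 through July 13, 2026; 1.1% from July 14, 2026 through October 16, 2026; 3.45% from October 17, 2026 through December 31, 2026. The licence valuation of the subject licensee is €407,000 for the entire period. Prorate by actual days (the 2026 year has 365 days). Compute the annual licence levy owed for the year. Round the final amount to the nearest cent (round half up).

January 1 – June 30, 2026: 181 days at 2.55% → €407,000 × 2.55% × 181/365 = €5,146.5986
July 1 – July 13, 2026: 13 days at 2.85% → €407,000 × 2.85% × 13/365 = €413.1329
July 14 – October 16, 2026: 95 days at 1.1% → €407,000 × 1.1% × 95/365 = €1,165.2466
October 17 – December 31, 2026: 76 days at 3.45% → €407,000 × 3.45% × 76/365 = €2,923.7096
Total = €9,648.6877

€9,648.69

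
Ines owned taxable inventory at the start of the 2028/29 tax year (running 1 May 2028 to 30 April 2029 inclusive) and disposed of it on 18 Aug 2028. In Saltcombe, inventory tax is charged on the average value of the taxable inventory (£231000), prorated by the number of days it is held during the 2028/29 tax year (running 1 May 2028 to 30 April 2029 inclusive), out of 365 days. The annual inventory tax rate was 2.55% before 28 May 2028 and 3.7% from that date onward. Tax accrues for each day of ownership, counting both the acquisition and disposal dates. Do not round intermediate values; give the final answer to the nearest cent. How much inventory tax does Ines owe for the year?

£2379.30

1 May – 27 May 2028: 27 days at 2.55% → £231000 × 2.55% × 27/365 = £435.7356
28 May – 18 Aug 2028: 83 days at 3.7% → £231000 × 3.7% × 83/365 = £1943.5644
Total = £2379.3000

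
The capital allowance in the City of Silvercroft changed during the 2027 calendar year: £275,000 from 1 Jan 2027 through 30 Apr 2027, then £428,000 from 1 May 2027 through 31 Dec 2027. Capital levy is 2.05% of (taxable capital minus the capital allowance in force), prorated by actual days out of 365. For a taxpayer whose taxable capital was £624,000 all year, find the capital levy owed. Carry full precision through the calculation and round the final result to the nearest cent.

1 Jan – 30 Apr 2027: 120 days, exemption £275,000 → (£624,000 − £275,000) × 2.05% × 120/365 = £2,352.1644
1 May – 31 Dec 2027: 245 days, exemption £428,000 → (£624,000 − £428,000) × 2.05% × 245/365 = £2,697.0137
Total = £5,049.1781

£5,049.18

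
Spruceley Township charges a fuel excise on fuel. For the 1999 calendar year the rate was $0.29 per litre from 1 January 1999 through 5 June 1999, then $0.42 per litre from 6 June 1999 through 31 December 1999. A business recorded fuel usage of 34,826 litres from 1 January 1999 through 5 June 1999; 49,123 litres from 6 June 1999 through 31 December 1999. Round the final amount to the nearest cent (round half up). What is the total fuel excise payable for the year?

$30731.20

1 January – 5 June 1999: 34,826 litres at $0.29/litre → $10099.54
6 June – 31 December 1999: 49,123 litres at $0.42/litre → $20631.66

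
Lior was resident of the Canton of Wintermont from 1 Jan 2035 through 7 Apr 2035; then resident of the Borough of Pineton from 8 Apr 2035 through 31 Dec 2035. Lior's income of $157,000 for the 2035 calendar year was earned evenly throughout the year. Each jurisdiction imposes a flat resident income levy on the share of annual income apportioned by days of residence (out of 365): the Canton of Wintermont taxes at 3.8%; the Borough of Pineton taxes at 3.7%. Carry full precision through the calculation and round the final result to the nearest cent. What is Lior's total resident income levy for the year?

$5,850.72

The Canton of Wintermont, 1 Jan – 7 Apr 2035: 97 days → $157,000 × 3.8% × 97/365 = $1,585.4849
The Borough of Pineton, 8 Apr – 31 Dec 2035: 268 days → $157,000 × 3.7% × 268/365 = $4,265.2384
Total = $5,850.7233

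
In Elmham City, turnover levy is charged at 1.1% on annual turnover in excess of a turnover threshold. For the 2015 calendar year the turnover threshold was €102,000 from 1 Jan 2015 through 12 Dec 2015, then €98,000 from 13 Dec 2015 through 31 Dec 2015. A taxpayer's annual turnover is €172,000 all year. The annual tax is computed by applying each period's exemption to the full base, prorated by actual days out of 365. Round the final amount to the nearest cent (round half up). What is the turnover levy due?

€772.29

1 Jan – 12 Dec 2015: 346 days, exemption €102,000 → (€172,000 − €102,000) × 1.1% × 346/365 = €729.9178
13 Dec – 31 Dec 2015: 19 days, exemption €98,000 → (€172,000 − €98,000) × 1.1% × 19/365 = €42.3726
Total = €772.2904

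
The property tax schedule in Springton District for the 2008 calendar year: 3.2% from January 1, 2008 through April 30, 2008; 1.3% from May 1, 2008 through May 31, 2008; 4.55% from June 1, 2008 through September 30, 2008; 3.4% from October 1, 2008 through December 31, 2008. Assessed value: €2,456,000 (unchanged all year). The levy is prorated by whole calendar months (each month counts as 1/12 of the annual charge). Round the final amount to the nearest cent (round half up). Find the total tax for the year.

January 1 – April 30, 2008: 4 months at 3.2% → €2,456,000 × 3.2% × 4/12 = €26,197.3333
May 1 – May 31, 2008: 1 month at 1.3% → €2,456,000 × 1.3% × 1/12 = €2,660.6667
June 1 – September 30, 2008: 4 months at 4.55% → €2,456,000 × 4.55% × 4/12 = €37,249.3333
October 1 – December 31, 2008: 3 months at 3.4% → €2,456,000 × 3.4% × 3/12 = €20,876.0000
Total = €86,983.3333

€86,983.33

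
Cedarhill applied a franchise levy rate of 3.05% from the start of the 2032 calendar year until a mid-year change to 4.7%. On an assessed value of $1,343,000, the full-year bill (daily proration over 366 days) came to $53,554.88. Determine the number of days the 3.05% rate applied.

Let d = days at the first rate; then 366 − d days at the second rate.
$1,343,000 × [3.05%·d + 4.7%·(366−d)] / 366 = $53,554.88
Solving gives d = 158, so the new rate took effect on 7 Jun 2032.

158 days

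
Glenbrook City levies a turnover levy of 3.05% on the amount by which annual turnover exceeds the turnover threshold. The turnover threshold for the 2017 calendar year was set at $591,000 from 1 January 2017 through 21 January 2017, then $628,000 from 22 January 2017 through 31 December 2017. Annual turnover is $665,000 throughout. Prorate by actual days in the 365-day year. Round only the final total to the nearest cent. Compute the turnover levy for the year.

1 January – 21 January 2017: 21 days, exemption $591,000 → ($665,000 − $591,000) × 3.05% × 21/365 = $129.8548
22 January – 31 December 2017: 344 days, exemption $628,000 → ($665,000 − $628,000) × 3.05% × 344/365 = $1,063.5726
Total = $1,193.4274

$1,193.43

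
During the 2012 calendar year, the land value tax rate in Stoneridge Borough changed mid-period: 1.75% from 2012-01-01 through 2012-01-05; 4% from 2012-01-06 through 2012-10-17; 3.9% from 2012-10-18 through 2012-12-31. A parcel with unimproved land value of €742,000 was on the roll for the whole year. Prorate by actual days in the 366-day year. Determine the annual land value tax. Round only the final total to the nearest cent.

€29,299.88

2012-01-01 to 2012-01-05: 5 days at 1.75% → €742,000 × 1.75% × 5/366 = €177.3907
2012-01-06 to 2012-10-17: 286 days at 4% → €742,000 × 4% × 286/366 = €23,192.5683
2012-10-18 to 2012-12-31: 75 days at 3.9% → €742,000 × 3.9% × 75/366 = €5,929.9180
Total = €29,299.8770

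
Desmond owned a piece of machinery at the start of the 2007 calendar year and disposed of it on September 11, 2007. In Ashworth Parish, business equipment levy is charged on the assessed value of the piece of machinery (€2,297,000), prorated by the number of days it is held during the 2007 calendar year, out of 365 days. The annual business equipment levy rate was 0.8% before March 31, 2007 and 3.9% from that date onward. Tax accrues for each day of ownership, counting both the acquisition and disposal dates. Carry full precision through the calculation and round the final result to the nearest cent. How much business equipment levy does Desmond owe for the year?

€44,977.15

January 1 – March 30, 2007: 89 days at 0.8% → €2,297,000 × 0.8% × 89/365 = €4,480.7233
March 31 – September 11, 2007: 165 days at 3.9% → €2,297,000 × 3.9% × 165/365 = €40,496.4247
Total = €44,977.1479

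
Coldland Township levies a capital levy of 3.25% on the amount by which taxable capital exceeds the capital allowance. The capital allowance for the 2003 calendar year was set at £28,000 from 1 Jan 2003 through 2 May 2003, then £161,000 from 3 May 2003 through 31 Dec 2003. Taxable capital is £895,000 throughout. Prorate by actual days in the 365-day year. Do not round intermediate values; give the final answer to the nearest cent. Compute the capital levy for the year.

£25,299.78

1 Jan – 2 May 2003: 122 days, exemption £28,000 → (£895,000 − £28,000) × 3.25% × 122/365 = £9,418.2329
3 May – 31 Dec 2003: 243 days, exemption £161,000 → (£895,000 − £161,000) × 3.25% × 243/365 = £15,881.5479
Total = £25,299.7808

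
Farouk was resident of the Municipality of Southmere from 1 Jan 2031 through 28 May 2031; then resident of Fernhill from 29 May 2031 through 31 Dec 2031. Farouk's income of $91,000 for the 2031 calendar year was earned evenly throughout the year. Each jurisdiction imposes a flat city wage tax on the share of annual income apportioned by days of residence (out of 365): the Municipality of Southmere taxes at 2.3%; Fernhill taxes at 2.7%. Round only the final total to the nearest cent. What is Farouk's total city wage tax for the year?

$2,309.41

The Municipality of Southmere, 1 Jan – 28 May 2031: 148 days → $91,000 × 2.3% × 148/365 = $848.6685
Fernhill, 29 May – 31 Dec 2031: 217 days → $91,000 × 2.7% × 217/365 = $1,460.7370
Total = $2,309.4055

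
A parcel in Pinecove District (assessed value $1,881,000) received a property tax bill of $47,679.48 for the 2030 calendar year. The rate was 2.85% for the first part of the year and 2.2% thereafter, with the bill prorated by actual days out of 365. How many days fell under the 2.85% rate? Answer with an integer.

188 days

Let d = days at the first rate; then 365 − d days at the second rate.
$1,881,000 × [2.85%·d + 2.2%·(365−d)] / 365 = $47,679.48
Solving gives d = 188, so the new rate took effect on 8 July 2030.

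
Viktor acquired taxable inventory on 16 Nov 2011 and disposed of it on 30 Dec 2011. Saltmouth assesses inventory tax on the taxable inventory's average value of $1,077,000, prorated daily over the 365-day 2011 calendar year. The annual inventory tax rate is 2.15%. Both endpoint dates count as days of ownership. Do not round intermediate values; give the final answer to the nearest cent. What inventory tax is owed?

Days held (16 Nov – 30 Dec 2011): 45 out of 365
Tax = $1,077,000 × 2.15% × 45/365 = $2,854.7877

$2,854.79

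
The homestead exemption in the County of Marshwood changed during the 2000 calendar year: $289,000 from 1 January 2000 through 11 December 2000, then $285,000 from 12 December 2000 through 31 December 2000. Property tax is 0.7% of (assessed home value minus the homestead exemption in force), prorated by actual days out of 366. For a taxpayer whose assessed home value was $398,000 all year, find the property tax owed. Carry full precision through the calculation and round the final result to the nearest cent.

$764.53

1 January – 11 December 2000: 346 days, exemption $289,000 → ($398,000 − $289,000) × 0.7% × 346/366 = $721.3060
12 December – 31 December 2000: 20 days, exemption $285,000 → ($398,000 − $285,000) × 0.7% × 20/366 = $43.2240
Total = $764.5301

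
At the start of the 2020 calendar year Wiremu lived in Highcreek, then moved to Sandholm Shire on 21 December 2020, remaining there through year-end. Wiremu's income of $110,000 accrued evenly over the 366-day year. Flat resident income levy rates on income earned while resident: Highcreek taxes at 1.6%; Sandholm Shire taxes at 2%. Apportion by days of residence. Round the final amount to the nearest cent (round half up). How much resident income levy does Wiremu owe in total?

Highcreek, 1 January – 20 December 2020: 355 days → $110,000 × 1.6% × 355/366 = $1,707.1038
Sandholm Shire, 21 December – 31 December 2020: 11 days → $110,000 × 2% × 11/366 = $66.1202
Total = $1,773.2240

$1,773.22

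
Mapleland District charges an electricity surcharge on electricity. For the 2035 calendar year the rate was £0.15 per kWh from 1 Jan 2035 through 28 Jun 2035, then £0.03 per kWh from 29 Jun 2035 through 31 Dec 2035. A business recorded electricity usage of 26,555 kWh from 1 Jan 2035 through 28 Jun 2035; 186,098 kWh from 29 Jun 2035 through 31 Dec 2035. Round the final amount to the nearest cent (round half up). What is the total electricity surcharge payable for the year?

1 Jan – 28 Jun 2035: 26,555 kWh at £0.15/kWh → £3983.25
29 Jun – 31 Dec 2035: 186,098 kWh at £0.03/kWh → £5582.94

£9566.19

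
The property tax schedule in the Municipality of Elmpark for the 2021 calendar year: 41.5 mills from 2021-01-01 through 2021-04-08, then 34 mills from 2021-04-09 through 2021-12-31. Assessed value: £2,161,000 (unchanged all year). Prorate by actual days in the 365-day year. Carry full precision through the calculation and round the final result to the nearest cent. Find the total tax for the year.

£77,825.60

2021-01-01 to 2021-04-08: 98 days at 41.5 mills → £2,161,000 × 4.15% × 98/365 = £24,078.8685
2021-04-09 to 2021-12-31: 267 days at 34 mills → £2,161,000 × 3.4% × 267/365 = £53,746.7342
Total = £77,825.6027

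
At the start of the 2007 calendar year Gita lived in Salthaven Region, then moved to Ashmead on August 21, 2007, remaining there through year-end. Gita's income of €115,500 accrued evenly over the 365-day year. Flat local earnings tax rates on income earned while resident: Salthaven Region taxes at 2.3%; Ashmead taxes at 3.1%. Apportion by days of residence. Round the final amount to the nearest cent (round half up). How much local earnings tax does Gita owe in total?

Salthaven Region, January 1 – August 20, 2007: 232 days → €115,500 × 2.3% × 232/365 = €1,688.5151
Ashmead, August 21 – December 31, 2007: 133 days → €115,500 × 3.1% × 133/365 = €1,304.6753
Total = €2,993.1904

€2,993.19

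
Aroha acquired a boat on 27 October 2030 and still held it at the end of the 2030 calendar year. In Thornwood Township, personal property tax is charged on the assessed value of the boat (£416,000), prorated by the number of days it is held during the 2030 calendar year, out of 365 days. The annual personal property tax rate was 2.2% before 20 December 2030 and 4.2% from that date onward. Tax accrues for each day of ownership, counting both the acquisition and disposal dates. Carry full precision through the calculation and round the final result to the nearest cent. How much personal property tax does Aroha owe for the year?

£1,928.42

27 October – 19 December 2030: 54 days at 2.2% → £416,000 × 2.2% × 54/365 = £1,353.9945
20 December – 31 December 2030: 12 days at 4.2% → £416,000 × 4.2% × 12/365 = £574.4219
Total = £1,928.4164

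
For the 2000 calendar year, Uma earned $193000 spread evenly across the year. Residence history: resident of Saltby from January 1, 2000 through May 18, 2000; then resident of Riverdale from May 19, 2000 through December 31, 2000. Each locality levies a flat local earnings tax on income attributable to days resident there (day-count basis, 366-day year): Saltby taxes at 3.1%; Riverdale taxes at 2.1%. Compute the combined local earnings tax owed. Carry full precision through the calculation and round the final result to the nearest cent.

Saltby, January 1 – May 18, 2000: 139 days → $193000 × 3.1% × 139/366 = $2272.2322
Riverdale, May 19 – December 31, 2000: 227 days → $193000 × 2.1% × 227/366 = $2513.7459
Total = $4785.9781

$4785.98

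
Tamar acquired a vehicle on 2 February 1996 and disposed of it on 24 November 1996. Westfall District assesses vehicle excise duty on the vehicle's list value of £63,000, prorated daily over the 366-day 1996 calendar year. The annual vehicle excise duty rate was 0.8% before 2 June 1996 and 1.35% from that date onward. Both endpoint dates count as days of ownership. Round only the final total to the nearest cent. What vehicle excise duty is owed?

2 February – 1 June 1996: 121 days at 0.8% → £63,000 × 0.8% × 121/366 = £166.6230
2 June – 24 November 1996: 176 days at 1.35% → £63,000 × 1.35% × 176/366 = £408.9836
Total = £575.6066

£575.61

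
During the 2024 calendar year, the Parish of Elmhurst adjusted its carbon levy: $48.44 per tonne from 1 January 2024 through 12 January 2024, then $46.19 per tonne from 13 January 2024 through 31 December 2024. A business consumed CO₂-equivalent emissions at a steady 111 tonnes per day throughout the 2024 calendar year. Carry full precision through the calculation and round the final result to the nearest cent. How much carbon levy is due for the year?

1 January – 12 January 2024: 12 days × 111 tonnes/day = 1,332 tonnes at $48.44/tonne → $64522.08
13 January – 31 December 2024: 354 days × 111 tonnes/day = 39,294 tonnes at $46.19/tonne → $1814989.86

$1879511.94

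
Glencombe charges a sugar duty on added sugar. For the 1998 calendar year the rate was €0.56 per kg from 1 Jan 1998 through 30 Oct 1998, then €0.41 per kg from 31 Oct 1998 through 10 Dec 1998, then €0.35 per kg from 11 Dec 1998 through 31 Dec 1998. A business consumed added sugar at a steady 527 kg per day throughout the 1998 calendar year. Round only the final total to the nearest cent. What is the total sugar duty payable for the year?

€102,153.68

1 Jan – 30 Oct 1998: 303 days × 527 kg/day = 159,681 kg at €0.56/kg → €89,421.36
31 Oct – 10 Dec 1998: 41 days × 527 kg/day = 21,607 kg at €0.41/kg → €8,858.87
11 Dec – 31 Dec 1998: 21 days × 527 kg/day = 11,067 kg at €0.35/kg → €3,873.45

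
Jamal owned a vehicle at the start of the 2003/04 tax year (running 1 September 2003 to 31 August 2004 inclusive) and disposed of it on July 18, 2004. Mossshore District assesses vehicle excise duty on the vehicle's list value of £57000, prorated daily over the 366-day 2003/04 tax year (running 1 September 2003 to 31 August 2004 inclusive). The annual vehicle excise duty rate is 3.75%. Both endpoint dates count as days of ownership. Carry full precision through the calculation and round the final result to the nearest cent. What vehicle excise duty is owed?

£1880.53

Days held (September 1, 2003 – July 18, 2004): 322 out of 366
Tax = £57000 × 3.75% × 322/366 = £1880.5328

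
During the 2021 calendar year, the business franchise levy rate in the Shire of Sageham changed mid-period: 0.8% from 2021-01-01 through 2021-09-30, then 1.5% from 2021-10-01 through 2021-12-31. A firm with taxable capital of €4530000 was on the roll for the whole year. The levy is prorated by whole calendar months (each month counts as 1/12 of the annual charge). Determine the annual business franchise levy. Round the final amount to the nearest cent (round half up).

€44167.50

2021-01-01 to 2021-09-30: 9 months at 0.8% → €4530000 × 0.8% × 9/12 = €27180.0000
2021-10-01 to 2021-12-31: 3 months at 1.5% → €4530000 × 1.5% × 3/12 = €16987.5000
Total = €44167.5000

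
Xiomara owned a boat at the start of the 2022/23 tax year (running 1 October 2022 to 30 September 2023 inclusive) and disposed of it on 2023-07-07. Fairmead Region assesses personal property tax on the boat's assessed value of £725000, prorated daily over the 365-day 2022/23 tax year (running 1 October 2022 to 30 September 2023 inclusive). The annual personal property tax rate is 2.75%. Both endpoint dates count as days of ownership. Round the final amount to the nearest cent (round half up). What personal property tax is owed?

£15294.52

Days held (2022-10-01 to 2023-07-07): 280 out of 365
Tax = £725000 × 2.75% × 280/365 = £15294.5205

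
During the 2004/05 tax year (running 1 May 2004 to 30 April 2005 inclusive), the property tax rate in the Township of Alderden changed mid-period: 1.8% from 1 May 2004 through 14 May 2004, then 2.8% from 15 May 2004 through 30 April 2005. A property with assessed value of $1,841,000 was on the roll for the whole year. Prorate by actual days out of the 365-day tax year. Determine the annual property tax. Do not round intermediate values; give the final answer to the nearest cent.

$50,841.86

1 May – 14 May 2004: 14 days at 1.8% → $1,841,000 × 1.8% × 14/365 = $1,271.0466
15 May 2004 – 30 April 2005: 351 days at 2.8% → $1,841,000 × 2.8% × 351/365 = $49,570.8164
Total = $50,841.8630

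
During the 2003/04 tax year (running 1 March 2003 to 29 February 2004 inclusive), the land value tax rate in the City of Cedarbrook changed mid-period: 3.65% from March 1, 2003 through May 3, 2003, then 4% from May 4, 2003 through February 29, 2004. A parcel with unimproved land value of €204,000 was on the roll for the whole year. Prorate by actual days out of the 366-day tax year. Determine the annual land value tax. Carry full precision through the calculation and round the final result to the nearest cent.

March 1 – May 3, 2003: 64 days at 3.65% → €204,000 × 3.65% × 64/366 = €1,302.0328
May 4, 2003 – February 29, 2004: 302 days at 4% → €204,000 × 4% × 302/366 = €6,733.1148
Total = €8,035.1475

€8,035.15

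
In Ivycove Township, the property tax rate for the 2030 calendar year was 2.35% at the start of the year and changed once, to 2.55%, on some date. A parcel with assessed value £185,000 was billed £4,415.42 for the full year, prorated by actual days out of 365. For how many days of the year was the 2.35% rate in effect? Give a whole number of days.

Let d = days at the first rate; then 365 − d days at the second rate.
£185,000 × [2.35%·d + 2.55%·(365−d)] / 365 = £4,415.42
Solving gives d = 298, so the new rate took effect on 26 October 2030.

298 days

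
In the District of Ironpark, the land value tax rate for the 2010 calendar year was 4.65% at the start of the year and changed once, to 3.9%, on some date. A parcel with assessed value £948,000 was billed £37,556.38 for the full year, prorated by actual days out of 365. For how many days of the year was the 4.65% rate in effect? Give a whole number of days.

30 days

Let d = days at the first rate; then 365 − d days at the second rate.
£948,000 × [4.65%·d + 3.9%·(365−d)] / 365 = £37,556.38
Solving gives d = 30, so the new rate took effect on 31 January 2010.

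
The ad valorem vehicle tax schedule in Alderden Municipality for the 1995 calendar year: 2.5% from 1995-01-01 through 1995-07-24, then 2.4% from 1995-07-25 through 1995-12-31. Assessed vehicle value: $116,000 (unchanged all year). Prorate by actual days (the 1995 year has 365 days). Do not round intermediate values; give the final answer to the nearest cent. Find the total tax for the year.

1995-01-01 to 1995-07-24: 205 days at 2.5% → $116,000 × 2.5% × 205/365 = $1,628.7671
1995-07-25 to 1995-12-31: 160 days at 2.4% → $116,000 × 2.4% × 160/365 = $1,220.3836
Total = $2,849.1507

$2,849.15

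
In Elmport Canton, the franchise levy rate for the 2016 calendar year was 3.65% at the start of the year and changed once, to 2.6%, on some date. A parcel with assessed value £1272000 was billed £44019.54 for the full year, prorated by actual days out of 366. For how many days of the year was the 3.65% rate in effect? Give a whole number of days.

Let d = days at the first rate; then 366 − d days at the second rate.
£1272000 × [3.65%·d + 2.6%·(366−d)] / 366 = £44019.54
Solving gives d = 300, so the new rate took effect on 27 Oct 2016.

300 days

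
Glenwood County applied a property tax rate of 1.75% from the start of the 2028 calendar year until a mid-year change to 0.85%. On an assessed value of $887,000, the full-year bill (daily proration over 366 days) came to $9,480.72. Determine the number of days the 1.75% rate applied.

89 days

Let d = days at the first rate; then 366 − d days at the second rate.
$887,000 × [1.75%·d + 0.85%·(366−d)] / 366 = $9,480.72
Solving gives d = 89, so the new rate took effect on 30 Mar 2028.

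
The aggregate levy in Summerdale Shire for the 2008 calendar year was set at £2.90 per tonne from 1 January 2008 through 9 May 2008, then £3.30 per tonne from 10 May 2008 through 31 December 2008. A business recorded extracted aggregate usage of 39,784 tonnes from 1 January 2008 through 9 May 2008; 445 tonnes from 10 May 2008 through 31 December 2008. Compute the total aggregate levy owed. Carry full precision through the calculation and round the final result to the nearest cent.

£116,842.10

1 January – 9 May 2008: 39,784 tonnes at £2.90/tonne → £115,373.60
10 May – 31 December 2008: 445 tonnes at £3.30/tonne → £1,468.50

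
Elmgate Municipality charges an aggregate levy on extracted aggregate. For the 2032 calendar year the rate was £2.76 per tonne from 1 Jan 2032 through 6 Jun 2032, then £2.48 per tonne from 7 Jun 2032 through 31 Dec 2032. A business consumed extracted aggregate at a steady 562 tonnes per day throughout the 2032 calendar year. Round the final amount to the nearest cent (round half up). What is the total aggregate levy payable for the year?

£534,979.04

1 Jan – 6 Jun 2032: 158 days × 562 tonnes/day = 88,796 tonnes at £2.76/tonne → £245,076.96
7 Jun – 31 Dec 2032: 208 days × 562 tonnes/day = 116,896 tonnes at £2.48/tonne → £289,902.08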